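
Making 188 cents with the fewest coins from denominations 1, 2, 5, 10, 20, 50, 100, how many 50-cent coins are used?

188 = 1×100 + 1×50 + 1×20 + 1×10 + 1×5 + 1×2 + 1×1
Count of 50: 1

1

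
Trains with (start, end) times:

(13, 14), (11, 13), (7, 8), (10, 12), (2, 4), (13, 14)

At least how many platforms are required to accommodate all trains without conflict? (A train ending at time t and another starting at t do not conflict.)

The answer is the maximum number of intervals overlapping at any instant.
starts: [2, 7, 10, 11, 13, 13]
ends:   [4, 8, 12, 13, 14, 14]
s2→1 e4→0 s7→1 e8→0 s10→1 s11→2  — peak 2.

2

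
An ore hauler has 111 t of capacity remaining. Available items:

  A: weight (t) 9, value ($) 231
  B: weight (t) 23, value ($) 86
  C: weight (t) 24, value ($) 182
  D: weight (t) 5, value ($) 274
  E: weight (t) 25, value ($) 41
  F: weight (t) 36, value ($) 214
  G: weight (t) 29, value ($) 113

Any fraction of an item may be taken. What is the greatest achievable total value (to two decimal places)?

1043.91

Ratios (sorted): D 54.80, A 25.67, C 7.58, F 5.94, G 3.90, B 3.74, E 1.64
take D (5 @ 274); take A (9 @ 231); take C (24 @ 182); take F (36 @ 214); take G (29 @ 113); take 8/23 of B → 29.91. Capacity used 111/111.
Total value = 1043.91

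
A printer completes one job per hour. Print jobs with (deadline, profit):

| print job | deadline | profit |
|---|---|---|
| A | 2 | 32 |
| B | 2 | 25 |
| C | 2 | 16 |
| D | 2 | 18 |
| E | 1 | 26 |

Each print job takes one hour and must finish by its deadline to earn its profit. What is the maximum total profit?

By profit: A(d2,32), E(d1,26), B(d2,25), D(d2,18), C(d2,16)
A→slot 2; E→slot 1; B skipped; D skipped; C skipped.
Profit = 26 + 32 = 58

58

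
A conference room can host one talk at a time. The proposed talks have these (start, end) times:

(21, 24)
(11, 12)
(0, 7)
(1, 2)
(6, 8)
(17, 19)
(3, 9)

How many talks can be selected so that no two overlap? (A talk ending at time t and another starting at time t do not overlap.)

5

Greedy by earliest finish: after sorting by end time, pick each interval compatible with the last pick.
By end time: (1,2), (0,7), (6,8), (3,9), (11,12), (17,19), (21,24).
Pick (1,2); next start ≥ 2 → (6,8); next start ≥ 8 → (11,12); next start ≥ 12 → (17,19); next start ≥ 19 → (21,24).
Selected 5 talks.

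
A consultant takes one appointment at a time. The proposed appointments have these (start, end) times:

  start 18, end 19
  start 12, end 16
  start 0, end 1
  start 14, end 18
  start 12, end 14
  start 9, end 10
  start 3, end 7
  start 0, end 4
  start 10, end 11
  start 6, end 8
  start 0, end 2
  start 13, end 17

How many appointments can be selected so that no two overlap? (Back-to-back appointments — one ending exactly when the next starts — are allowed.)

7

Order by finish time; keep every interval that doesn't clash with the previous kept one.
Sorted by end: (0,1)  (0,2)  (0,4)  (3,7)  (6,8)  (9,10)  (10,11)  (12,14)  (12,16)  (13,17)  (14,18)  (18,19)
take (0,1); take (3,7); skip (6,8); take (9,10); take (10,11); take (12,14); skip (12,16); skip (13,17); take (14,18); take (18,19).
Selected 7 appointments.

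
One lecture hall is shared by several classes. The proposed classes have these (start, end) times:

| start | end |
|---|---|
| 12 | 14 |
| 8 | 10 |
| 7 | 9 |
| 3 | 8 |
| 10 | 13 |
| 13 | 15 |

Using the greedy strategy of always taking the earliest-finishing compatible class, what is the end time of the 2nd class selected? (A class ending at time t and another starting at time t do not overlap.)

Greedy by earliest finish: after sorting by end time, pick each interval compatible with the last pick.
Sorted by end: (3,8)  (7,9)  (8,10)  (10,13)  (12,14)  (13,15)
take (3,8); take (8,10); take (10,13); take (13,15).
Selected: (3,8) (8,10) (10,13) (13,15)

10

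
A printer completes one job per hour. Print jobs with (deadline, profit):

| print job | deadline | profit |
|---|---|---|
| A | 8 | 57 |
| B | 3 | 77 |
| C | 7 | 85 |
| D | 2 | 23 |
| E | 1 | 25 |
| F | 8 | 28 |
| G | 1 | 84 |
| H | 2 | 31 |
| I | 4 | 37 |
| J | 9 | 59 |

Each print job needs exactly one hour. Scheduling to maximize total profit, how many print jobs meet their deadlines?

Take jobs in profit order; each goes to the latest open slot no later than its deadline.
Profit order: C=85 G=84 B=77 J=59 A=57 I=37 H=31 F=28 E=25 D=23
Assign: C→slot 7, G→slot 1, B→slot 3, J→slot 9, A→slot 8, I→slot 4, H→slot 2, F→slot 6, E skipped, D skipped.
Slots: [1:G] [2:H] [3:B] [4:I] [6:F] [7:C] [8:A] [9:J]
8 of 10 scheduled.

8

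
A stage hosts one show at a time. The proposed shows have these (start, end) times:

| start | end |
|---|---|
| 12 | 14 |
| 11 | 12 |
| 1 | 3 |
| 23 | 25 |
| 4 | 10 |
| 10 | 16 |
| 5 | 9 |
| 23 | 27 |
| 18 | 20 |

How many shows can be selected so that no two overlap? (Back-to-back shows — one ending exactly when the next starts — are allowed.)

6

Sort by end time and greedily take each interval whose start is ≥ the last chosen end.
By end time: (1,3), (5,9), (4,10), (11,12), (12,14), (10,16), (18,20), (23,25), (23,27).
Pick (1,3); next start ≥ 3 → (5,9); next start ≥ 9 → (11,12); next start ≥ 12 → (12,14); next start ≥ 14 → (18,20); next start ≥ 20 → (23,25).
Selected 6 shows.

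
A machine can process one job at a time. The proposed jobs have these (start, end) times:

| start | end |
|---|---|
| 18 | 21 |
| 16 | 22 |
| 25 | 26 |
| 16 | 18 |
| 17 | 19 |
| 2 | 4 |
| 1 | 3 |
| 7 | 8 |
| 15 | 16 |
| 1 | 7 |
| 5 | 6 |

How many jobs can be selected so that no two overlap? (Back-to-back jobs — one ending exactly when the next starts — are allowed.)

Sorted by end: (1,3)  (2,4)  (5,6)  (1,7)  (7,8)  (15,16)  (16,18)  (17,19)  (18,21)  (16,22)  (25,26)
take (1,3); take (5,6); take (7,8); take (15,16); take (16,18); take (18,21); take (25,26).
Selected 7 jobs.

7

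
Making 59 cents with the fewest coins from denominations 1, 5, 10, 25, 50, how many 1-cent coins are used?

4

Use the largest denomination that fits, subtract, and repeat.
59 = 1×50 + 1×5 + 4×1
Count of 1: 4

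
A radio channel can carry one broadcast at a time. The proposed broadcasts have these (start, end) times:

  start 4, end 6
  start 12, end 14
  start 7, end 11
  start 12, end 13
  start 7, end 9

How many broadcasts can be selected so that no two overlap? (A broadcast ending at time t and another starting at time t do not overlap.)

Order by finish time; keep every interval that doesn't clash with the previous kept one.
By end time: (4,6), (7,9), (7,11), (12,13), (12,14).
Pick (4,6); next start ≥ 6 → (7,9); next start ≥ 9 → (12,13).
Selected 3 broadcasts.

3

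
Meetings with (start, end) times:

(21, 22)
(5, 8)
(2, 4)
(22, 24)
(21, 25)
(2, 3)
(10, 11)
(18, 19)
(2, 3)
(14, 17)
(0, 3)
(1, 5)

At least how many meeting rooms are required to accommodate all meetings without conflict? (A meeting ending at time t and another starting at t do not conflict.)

5

Events (time:±→running): 0:+→1 1:+→2 2:+→3 2:+→4 2:+→5 … peak 5.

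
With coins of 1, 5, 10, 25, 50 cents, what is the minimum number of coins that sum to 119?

8

119 = 2×50 + 1×10 + 1×5 + 4×1
Total coins = 2 + 1 + 1 + 4 = 8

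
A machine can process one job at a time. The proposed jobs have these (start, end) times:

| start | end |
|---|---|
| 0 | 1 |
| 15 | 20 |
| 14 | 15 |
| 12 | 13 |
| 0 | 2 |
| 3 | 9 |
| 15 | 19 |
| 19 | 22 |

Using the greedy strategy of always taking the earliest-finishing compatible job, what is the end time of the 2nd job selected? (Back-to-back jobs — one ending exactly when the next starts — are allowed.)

By end time: (0,1), (0,2), (3,9), (12,13), (14,15), (15,19), (15,20), (19,22).
Pick (0,1); next start ≥ 1 → (3,9); next start ≥ 9 → (12,13); next start ≥ 13 → (14,15); next start ≥ 15 → (15,19); next start ≥ 19 → (19,22).
Selected: (0,1) (3,9) (12,13) (14,15) (15,19) (19,22)

9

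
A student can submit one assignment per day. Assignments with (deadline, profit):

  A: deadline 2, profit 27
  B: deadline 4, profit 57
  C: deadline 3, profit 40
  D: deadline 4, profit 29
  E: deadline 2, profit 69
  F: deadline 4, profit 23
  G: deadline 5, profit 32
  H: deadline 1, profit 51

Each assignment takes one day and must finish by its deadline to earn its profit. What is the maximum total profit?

249

Sort by profit descending; place each in the latest free slot ≤ its deadline.
Profit order: E=69 B=57 H=51 C=40 G=32 D=29 A=27 F=23
Assign: E→slot 2, B→slot 4, H→slot 1, C→slot 3, G→slot 5, D skipped, A skipped, F skipped.
Slots: [1:H] [2:E] [3:C] [4:B] [5:G]
Profit = 51 + 69 + 40 + 57 + 32 = 249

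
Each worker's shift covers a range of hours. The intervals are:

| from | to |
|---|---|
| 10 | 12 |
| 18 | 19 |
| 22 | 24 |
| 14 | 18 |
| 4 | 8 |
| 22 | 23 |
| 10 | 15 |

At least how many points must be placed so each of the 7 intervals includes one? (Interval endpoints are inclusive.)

Sort by right endpoint; whenever an interval is uncovered, place a point at its right end.
Sorted: [4,8] [10,12] [10,15] [14,18] [18,19] [22,23] [22,24]
{[4,8]} hit by 8; {[10,12],[10,15]} hit by 12; {[14,18],[18,19]} hit by 18; {[22,23],[22,24]} hit by 23.
Points: 8, 12, 18, 23 (4 total).

4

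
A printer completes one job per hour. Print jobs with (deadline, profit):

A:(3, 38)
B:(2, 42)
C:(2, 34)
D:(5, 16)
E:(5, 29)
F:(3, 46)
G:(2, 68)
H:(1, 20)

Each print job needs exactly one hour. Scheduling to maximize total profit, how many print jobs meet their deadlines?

Profit order: G=68 F=46 B=42 A=38 C=34 E=29 H=20 D=16
Assign: G→slot 2, F→slot 3, B→slot 1, A skipped, C skipped, E→slot 5, H skipped, D→slot 4.
Slots: [1:B] [2:G] [3:F] [4:D] [5:E]
5 of 8 scheduled.

5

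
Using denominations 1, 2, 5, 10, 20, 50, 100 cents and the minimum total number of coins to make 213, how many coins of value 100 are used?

Use the largest denomination that fits, subtract, and repeat.
213 − 2×100→13 − 1×10→3 − 1×2→1 − 1×1→0
Count of 100: 2

2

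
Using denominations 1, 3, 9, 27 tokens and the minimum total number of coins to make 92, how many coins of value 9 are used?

Use the largest denomination that fits, subtract, and repeat.
92 − 3×27→11 − 1×9→2 − 2×1→0
Count of 9: 1

1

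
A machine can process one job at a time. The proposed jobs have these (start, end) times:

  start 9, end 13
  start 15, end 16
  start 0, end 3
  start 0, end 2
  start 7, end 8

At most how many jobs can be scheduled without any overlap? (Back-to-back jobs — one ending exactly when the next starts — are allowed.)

By end time: (0,2), (0,3), (7,8), (9,13), (15,16).
Pick (0,2); next start ≥ 2 → (7,8); next start ≥ 8 → (9,13); next start ≥ 13 → (15,16).
Selected 4 jobs.

4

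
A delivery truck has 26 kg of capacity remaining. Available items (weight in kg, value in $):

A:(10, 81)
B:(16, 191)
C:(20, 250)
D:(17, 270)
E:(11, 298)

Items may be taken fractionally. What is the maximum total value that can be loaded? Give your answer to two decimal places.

536.24

Sort by value per unit weight and fill in that order.
Ratios (sorted): E 27.09, D 15.88, C 12.50, B 11.94, A 8.10
take E (11 @ 298); take 15/17 of D → 238.24. Capacity used 26/26.
Total value = 536.24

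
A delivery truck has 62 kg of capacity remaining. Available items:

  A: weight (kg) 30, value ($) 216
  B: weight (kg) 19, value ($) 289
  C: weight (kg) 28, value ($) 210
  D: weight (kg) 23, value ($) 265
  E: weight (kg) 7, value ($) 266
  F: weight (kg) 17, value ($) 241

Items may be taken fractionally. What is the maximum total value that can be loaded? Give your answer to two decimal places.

Sort by value per unit weight and fill in that order.
Order: E (266/7=38.00) > B (289/19=15.21) > F (241/17=14.18) > D (265/23=11.52) > C (210/28=7.50) > A (216/30=7.20)
Fill: take E (7 @ 266) → take B (19 @ 289) → take F (17 @ 241) → take 19/23 of D → 218.91; 62/62 used.
Total value = 1014.91

1014.91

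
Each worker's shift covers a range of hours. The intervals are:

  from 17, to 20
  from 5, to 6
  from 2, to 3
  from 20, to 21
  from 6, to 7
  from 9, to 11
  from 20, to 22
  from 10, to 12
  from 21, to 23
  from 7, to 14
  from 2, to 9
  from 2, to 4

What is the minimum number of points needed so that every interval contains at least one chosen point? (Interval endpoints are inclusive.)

Sorted: [2,3] [2,4] [5,6] [6,7] [2,9] [9,11] [10,12] [7,14] [17,20] [20,21] [20,22] [21,23]
{[2,3],[2,4]} hit by 3; {[5,6],[6,7],[2,9]} hit by 6; {[9,11],[10,12],[7,14]} hit by 11; {[17,20],[20,21],[20,22]} hit by 20; {[21,23]} hit by 23.
Points: 3, 6, 11, 20, 23 (5 total).

5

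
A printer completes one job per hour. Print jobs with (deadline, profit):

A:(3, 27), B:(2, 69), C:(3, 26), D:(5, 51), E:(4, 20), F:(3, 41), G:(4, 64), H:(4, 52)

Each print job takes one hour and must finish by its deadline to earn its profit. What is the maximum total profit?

Take jobs in profit order; each goes to the latest open slot no later than its deadline.
Profit order: B=69 G=64 H=52 D=51 F=41 A=27 C=26 E=20
Assign: B→slot 2, G→slot 4, H→slot 3, D→slot 5, F→slot 1, A skipped, C skipped, E skipped.
Slots: [1:F] [2:B] [3:H] [4:G] [5:D]
Profit = 41 + 69 + 52 + 64 + 51 = 277

277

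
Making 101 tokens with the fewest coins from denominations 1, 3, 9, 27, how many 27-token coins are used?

101 = 3×27 + 2×9 + 2×1
Count of 27: 3

3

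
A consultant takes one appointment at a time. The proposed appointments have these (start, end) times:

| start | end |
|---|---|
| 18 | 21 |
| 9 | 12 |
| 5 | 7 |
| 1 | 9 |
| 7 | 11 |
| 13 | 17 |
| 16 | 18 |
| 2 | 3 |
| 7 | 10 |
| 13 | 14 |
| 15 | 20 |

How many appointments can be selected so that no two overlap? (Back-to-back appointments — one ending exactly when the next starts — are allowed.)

6

Sorted by end: (2,3)  (5,7)  (1,9)  (7,10)  (7,11)  (9,12)  (13,14)  (13,17)  (16,18)  (15,20)  (18,21)
take (2,3); take (5,7); take (7,10); skip (9,12); take (13,14); take (16,18); skip (15,20); take (18,21).
Selected 6 appointments.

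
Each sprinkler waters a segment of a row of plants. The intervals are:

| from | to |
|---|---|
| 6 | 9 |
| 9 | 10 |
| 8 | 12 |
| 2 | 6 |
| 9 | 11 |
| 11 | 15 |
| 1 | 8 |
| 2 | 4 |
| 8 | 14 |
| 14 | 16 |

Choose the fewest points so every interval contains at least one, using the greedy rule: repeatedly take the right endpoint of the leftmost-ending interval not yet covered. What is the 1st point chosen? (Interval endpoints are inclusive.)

Process intervals by earliest right end; each time one isn't hit yet, stab at its right endpoint.
By right end: [2,4]  [2,6]  [1,8]  [6,9]  [9,10]  [9,11]  [8,12]  [8,14]  [11,15]  [14,16]
[2,4] uncovered → point at 4; [6,9] uncovered → point at 9; [11,15] uncovered → point at 15.
Points: 4, 9, 15 (3 total).

4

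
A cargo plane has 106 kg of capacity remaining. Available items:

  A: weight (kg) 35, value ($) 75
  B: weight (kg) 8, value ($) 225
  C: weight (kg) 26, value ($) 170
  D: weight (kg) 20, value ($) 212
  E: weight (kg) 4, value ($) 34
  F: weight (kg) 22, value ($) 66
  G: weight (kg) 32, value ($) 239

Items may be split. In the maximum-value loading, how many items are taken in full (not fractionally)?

Sort by value per unit weight and fill in that order.
Order: B (225/8=28.12) > D (212/20=10.60) > E (34/4=8.50) > G (239/32=7.47) > C (170/26=6.54) > F (66/22=3.00) > A (75/35=2.14)
Fill: take B (8 @ 225) → take D (20 @ 212) → take E (4 @ 34) → take G (32 @ 239) → take C (26 @ 170) → take 16/22 of F → 48.00; 106/106 used.
5 item(s) taken whole; one partial (take 16/22 of F).

5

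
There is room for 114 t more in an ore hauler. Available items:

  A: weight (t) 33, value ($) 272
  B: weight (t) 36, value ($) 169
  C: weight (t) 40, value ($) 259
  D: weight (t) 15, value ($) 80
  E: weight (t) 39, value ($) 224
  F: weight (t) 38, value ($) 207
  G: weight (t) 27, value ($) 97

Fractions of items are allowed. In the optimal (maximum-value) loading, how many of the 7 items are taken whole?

3

Order: A (272/33=8.24) > C (259/40=6.47) > E (224/39=5.74) > F (207/38=5.45) > D (80/15=5.33) > B (169/36=4.69) > G (97/27=3.59)
Fill: take A (33 @ 272) → take C (40 @ 259) → take E (39 @ 224) → take 2/38 of F → 10.89; 114/114 used.
3 item(s) taken whole; one partial (take 2/38 of F).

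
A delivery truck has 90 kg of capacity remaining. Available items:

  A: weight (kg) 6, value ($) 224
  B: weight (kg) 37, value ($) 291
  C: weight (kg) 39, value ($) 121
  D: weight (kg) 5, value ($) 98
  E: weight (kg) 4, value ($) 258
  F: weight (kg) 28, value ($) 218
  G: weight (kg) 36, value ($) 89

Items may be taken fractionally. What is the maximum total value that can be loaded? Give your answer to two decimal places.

Ratios (sorted): E 64.50, A 37.33, D 19.60, B 7.86, F 7.79, C 3.10, G 2.47
take E (4 @ 258); take A (6 @ 224); take D (5 @ 98); take B (37 @ 291); take F (28 @ 218); take 10/39 of C → 31.03. Capacity used 90/90.
Total value = 1120.03

1120.03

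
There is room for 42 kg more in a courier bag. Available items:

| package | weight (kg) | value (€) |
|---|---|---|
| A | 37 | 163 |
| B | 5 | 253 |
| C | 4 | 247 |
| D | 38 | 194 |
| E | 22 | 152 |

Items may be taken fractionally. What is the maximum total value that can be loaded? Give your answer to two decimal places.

708.16

Sort by value per unit weight and fill in that order.
Order: C (247/4=61.75) > B (253/5=50.60) > E (152/22=6.91) > D (194/38=5.11) > A (163/37=4.41)
Fill: take C (4 @ 247) → take B (5 @ 253) → take E (22 @ 152) → take 11/38 of D → 56.16; 42/42 used.
Total value = 708.16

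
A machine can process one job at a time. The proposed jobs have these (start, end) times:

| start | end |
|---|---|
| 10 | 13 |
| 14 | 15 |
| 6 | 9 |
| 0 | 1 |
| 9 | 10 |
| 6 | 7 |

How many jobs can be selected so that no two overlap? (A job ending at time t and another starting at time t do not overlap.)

By end time: (0,1), (6,7), (6,9), (9,10), (10,13), (14,15).
Pick (0,1); next start ≥ 1 → (6,7); next start ≥ 7 → (9,10); next start ≥ 10 → (10,13); next start ≥ 13 → (14,15).
Selected 5 jobs.

5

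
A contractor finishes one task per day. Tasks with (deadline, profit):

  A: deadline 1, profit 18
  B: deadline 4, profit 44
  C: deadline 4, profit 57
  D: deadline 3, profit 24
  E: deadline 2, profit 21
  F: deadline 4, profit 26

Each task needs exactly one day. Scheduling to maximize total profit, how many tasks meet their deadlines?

Take jobs in profit order; each goes to the latest open slot no later than its deadline.
Profit order: C=57 B=44 F=26 D=24 E=21 A=18
Assign: C→slot 4, B→slot 3, F→slot 2, D→slot 1, E skipped, A skipped.
Slots: [1:D] [2:F] [3:B] [4:C]
4 of 6 scheduled.

4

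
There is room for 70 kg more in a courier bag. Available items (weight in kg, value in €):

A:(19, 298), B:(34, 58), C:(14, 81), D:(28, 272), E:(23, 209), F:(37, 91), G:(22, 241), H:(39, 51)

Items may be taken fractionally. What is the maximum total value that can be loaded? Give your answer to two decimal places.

Greedy by value/weight ratio, highest first.
Order: A (298/19=15.68) > G (241/22=10.95) > D (272/28=9.71) > E (209/23=9.09) > C (81/14=5.79) > F (91/37=2.46) > B (58/34=1.71) > H (51/39=1.31)
Fill: take A (19 @ 298) → take G (22 @ 241) → take D (28 @ 272) → take 1/23 of E → 9.09; 70/70 used.
Total value = 820.09

820.09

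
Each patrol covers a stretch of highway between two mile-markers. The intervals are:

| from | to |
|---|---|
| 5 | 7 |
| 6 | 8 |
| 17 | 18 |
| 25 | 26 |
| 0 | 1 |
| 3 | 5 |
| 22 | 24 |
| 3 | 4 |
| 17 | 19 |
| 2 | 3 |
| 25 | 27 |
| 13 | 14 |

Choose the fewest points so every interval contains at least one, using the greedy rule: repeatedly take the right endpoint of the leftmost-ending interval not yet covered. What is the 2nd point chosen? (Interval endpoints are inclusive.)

3

By right end: [0,1]  [2,3]  [3,4]  [3,5]  [5,7]  [6,8]  [13,14]  [17,18]  [17,19]  [22,24]  [25,26]  [25,27]
[0,1] uncovered → point at 1; [2,3] uncovered → point at 3; [5,7] uncovered → point at 7; [13,14] uncovered → point at 14; [17,18] uncovered → point at 18; [22,24] uncovered → point at 24; [25,26] uncovered → point at 26.
Points: 1, 3, 7, 14, 18, 24, 26 (7 total).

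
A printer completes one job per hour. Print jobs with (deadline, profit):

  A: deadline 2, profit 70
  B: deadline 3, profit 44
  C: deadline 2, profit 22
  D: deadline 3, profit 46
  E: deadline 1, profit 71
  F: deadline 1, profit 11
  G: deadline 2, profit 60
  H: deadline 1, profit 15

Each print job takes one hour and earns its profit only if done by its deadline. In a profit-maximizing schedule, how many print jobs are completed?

Sort by profit descending; place each in the latest free slot ≤ its deadline.
By profit: E(d1,71), A(d2,70), G(d2,60), D(d3,46), B(d3,44), C(d2,22), H(d1,15), F(d1,11)
E→slot 1; A→slot 2; G skipped; D→slot 3; B skipped; C skipped; H skipped; F skipped.
3 of 8 scheduled.

3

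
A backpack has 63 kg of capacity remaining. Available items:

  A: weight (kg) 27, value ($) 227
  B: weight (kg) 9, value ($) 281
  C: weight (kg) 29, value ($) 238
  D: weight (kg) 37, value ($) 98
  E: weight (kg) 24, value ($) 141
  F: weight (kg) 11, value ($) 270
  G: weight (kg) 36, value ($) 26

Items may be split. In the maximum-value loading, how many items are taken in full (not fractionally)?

Greedy by value/weight ratio, highest first.
Order: B (281/9=31.22) > F (270/11=24.55) > A (227/27=8.41) > C (238/29=8.21) > E (141/24=5.88) > D (98/37=2.65) > G (26/36=0.72)
Fill: take B (9 @ 281) → take F (11 @ 270) → take A (27 @ 227) → take 16/29 of C → 131.31; 63/63 used.
3 item(s) taken whole; one partial (take 16/29 of C).

3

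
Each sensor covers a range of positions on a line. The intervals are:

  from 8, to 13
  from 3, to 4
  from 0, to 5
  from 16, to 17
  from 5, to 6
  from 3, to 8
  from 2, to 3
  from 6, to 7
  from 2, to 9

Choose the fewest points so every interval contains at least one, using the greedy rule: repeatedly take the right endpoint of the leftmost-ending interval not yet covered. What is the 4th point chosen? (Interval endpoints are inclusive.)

17

By right end: [2,3]  [3,4]  [0,5]  [5,6]  [6,7]  [3,8]  [2,9]  [8,13]  [16,17]
[2,3] uncovered → point at 3; [5,6] uncovered → point at 6; [8,13] uncovered → point at 13; [16,17] uncovered → point at 17.
Points: 3, 6, 13, 17 (4 total).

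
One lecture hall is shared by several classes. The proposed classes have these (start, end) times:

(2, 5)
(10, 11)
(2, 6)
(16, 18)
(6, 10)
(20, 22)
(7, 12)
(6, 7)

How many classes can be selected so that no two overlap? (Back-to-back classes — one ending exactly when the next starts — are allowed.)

5

Greedy by earliest finish: after sorting by end time, pick each interval compatible with the last pick.
By end time: (2,5), (2,6), (6,7), (6,10), (10,11), (7,12), (16,18), (20,22).
Pick (2,5); next start ≥ 5 → (6,7); next start ≥ 7 → (10,11); next start ≥ 11 → (16,18); next start ≥ 18 → (20,22).
Selected 5 classes.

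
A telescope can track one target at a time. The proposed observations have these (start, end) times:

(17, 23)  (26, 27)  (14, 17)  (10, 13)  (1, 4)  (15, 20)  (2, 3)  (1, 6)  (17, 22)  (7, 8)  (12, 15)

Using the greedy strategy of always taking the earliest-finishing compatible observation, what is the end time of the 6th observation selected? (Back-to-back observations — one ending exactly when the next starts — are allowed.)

27

Sorted by end: (2,3)  (1,4)  (1,6)  (7,8)  (10,13)  (12,15)  (14,17)  (15,20)  (17,22)  (17,23)  (26,27)
take (2,3); skip (1,6); take (7,8); take (10,13); skip (12,15); take (14,17); take (17,22); skip (17,23); take (26,27).
Selected: (2,3) (7,8) (10,13) (14,17) (17,22) (26,27)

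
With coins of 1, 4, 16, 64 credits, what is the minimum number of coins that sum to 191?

Use the largest denomination that fits, subtract, and repeat.
191 − 2×64→63 − 3×16→15 − 3×4→3 − 3×1→0
Total coins = 2 + 3 + 3 + 3 = 11

11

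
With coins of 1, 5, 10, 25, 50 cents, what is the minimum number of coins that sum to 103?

103 = 2×50 + 3×1
Total coins = 2 + 3 = 5

5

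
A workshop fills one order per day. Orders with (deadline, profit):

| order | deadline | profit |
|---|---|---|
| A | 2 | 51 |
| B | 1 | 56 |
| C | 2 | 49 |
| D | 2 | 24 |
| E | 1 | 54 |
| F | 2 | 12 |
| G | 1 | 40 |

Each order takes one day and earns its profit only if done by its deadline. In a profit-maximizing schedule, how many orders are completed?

2

Take jobs in profit order; each goes to the latest open slot no later than its deadline.
By profit: B(d1,56), E(d1,54), A(d2,51), C(d2,49), G(d1,40), D(d2,24), F(d2,12)
B→slot 1; E skipped; A→slot 2; C skipped; G skipped; D skipped; F skipped.
2 of 7 scheduled.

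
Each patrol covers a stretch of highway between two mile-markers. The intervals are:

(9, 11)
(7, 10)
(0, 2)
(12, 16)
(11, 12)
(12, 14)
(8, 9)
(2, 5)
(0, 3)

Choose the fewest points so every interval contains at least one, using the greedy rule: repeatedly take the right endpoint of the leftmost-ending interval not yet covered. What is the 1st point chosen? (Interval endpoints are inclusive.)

Sort by right endpoint; whenever an interval is uncovered, place a point at its right end.
By right end: [0,2]  [0,3]  [2,5]  [8,9]  [7,10]  [9,11]  [11,12]  [12,14]  [12,16]
[0,2] uncovered → point at 2; [8,9] uncovered → point at 9; [11,12] uncovered → point at 12.
Points: 2, 9, 12 (3 total).

2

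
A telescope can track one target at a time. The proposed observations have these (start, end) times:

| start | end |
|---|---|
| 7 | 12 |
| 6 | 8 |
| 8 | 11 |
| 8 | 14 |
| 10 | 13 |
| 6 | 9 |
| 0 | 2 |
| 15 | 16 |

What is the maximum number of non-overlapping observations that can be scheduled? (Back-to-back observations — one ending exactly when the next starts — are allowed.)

Sorted by end: (0,2)  (6,8)  (6,9)  (8,11)  (7,12)  (10,13)  (8,14)  (15,16)
take (0,2); take (6,8); take (8,11); skip (8,14); take (15,16).
Selected 4 observations.

4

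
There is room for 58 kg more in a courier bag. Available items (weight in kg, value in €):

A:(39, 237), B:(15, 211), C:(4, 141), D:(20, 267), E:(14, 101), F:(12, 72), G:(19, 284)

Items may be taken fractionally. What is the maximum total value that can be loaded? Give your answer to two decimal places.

903.00

Order: C (141/4=35.25) > G (284/19=14.95) > B (211/15=14.07) > D (267/20=13.35) > E (101/14=7.21) > A (237/39=6.08) > F (72/12=6.00)
Fill: take C (4 @ 141) → take G (19 @ 284) → take B (15 @ 211) → take D (20 @ 267); 58/58 used.
Total value = 903.00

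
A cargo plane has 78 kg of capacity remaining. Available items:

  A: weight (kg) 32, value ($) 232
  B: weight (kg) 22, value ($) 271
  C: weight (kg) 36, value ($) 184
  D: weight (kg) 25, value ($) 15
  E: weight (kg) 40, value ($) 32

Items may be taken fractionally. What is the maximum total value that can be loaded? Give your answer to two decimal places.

Sort by value per unit weight and fill in that order.
Order: B (271/22=12.32) > A (232/32=7.25) > C (184/36=5.11) > E (32/40=0.80) > D (15/25=0.60)
Fill: take B (22 @ 271) → take A (32 @ 232) → take 24/36 of C → 122.67; 78/78 used.
Total value = 625.67

625.67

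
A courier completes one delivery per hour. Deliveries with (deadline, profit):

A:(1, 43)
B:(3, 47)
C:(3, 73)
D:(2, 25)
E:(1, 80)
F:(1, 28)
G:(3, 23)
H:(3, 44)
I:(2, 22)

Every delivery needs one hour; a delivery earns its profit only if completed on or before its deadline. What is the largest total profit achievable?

Profit order: E=80 C=73 B=47 H=44 A=43 F=28 D=25 G=23 I=22
Assign: E→slot 1, C→slot 3, B→slot 2, H skipped, A skipped, F skipped, D skipped, G skipped, I skipped.
Slots: [1:E] [2:B] [3:C]
Profit = 80 + 47 + 73 = 200

200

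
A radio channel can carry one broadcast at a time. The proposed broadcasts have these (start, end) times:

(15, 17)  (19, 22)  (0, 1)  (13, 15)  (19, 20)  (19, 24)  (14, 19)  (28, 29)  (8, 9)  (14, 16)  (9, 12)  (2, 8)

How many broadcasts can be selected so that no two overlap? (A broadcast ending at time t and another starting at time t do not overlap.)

Sorted by end: (0,1)  (2,8)  (8,9)  (9,12)  (13,15)  (14,16)  (15,17)  (14,19)  (19,20)  (19,22)  (19,24)  (28,29)
take (0,1); take (2,8); take (8,9); take (9,12); take (13,15); take (15,17); take (19,20); take (28,29).
Selected 8 broadcasts.

8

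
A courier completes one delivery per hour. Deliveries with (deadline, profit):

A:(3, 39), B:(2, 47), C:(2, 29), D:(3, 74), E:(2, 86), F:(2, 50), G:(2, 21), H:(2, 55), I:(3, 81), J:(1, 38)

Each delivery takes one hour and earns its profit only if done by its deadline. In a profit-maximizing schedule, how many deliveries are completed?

3

Sort by profit descending; place each in the latest free slot ≤ its deadline.
Profit order: E=86 I=81 D=74 H=55 F=50 B=47 A=39 J=38 C=29 G=21
Assign: E→slot 2, I→slot 3, D→slot 1, H skipped, F skipped, B skipped, A skipped, J skipped, C skipped, G skipped.
Slots: [1:D] [2:E] [3:I]
3 of 10 scheduled.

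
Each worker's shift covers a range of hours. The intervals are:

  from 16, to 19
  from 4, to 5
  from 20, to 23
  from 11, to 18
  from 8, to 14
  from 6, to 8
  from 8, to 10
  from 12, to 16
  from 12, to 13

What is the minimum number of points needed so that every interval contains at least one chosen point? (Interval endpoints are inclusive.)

Process intervals by earliest right end; each time one isn't hit yet, stab at its right endpoint.
By right end: [4,5]  [6,8]  [8,10]  [12,13]  [8,14]  [12,16]  [11,18]  [16,19]  [20,23]
[4,5] uncovered → point at 5; [6,8] uncovered → point at 8; [12,13] uncovered → point at 13; [16,19] uncovered → point at 19; [20,23] uncovered → point at 23.
Points: 5, 8, 13, 19, 23 (5 total).

5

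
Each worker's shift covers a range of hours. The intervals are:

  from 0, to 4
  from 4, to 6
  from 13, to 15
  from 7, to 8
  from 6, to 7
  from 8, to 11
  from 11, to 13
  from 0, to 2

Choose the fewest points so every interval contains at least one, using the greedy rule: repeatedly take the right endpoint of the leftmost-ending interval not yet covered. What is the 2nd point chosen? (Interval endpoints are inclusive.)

6

By right end: [0,2]  [0,4]  [4,6]  [6,7]  [7,8]  [8,11]  [11,13]  [13,15]
[0,2] uncovered → point at 2; [4,6] uncovered → point at 6; [7,8] uncovered → point at 8; [11,13] uncovered → point at 13.
Points: 2, 6, 8, 13 (4 total).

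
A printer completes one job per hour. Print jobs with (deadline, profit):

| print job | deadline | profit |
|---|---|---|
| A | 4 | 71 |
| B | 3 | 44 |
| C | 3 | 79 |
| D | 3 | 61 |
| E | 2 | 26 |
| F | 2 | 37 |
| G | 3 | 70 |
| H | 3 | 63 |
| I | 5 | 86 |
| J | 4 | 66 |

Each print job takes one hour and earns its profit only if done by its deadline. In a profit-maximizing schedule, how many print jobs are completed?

Take jobs in profit order; each goes to the latest open slot no later than its deadline.
By profit: I(d5,86), C(d3,79), A(d4,71), G(d3,70), J(d4,66), H(d3,63), D(d3,61), B(d3,44), F(d2,37), E(d2,26)
I→slot 5; C→slot 3; A→slot 4; G→slot 2; J→slot 1; H skipped; D skipped; B skipped; F skipped; E skipped.
5 of 10 scheduled.

5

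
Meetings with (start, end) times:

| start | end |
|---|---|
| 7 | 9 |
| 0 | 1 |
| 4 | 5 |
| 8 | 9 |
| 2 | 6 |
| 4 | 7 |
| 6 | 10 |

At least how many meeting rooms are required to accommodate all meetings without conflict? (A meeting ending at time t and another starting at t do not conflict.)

3

starts: [0, 2, 4, 4, 6, 7, 8]
ends:   [1, 5, 6, 7, 9, 9, 10]
s0→1 e1→0 s2→1 s4→2 s4→3  — peak 3.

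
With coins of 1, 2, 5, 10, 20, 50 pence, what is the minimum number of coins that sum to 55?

2

55 − 1×50→5 − 1×5→0
Total coins = 1 + 1 = 2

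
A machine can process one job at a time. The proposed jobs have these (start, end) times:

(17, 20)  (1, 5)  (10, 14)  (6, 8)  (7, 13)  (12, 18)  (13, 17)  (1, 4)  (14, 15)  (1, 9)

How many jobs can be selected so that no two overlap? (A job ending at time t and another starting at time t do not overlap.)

5

By end time: (1,4), (1,5), (6,8), (1,9), (7,13), (10,14), (14,15), (13,17), (12,18), (17,20).
Pick (1,4); next start ≥ 4 → (6,8); next start ≥ 8 → (10,14); next start ≥ 14 → (14,15); next start ≥ 15 → (17,20).
Selected 5 jobs.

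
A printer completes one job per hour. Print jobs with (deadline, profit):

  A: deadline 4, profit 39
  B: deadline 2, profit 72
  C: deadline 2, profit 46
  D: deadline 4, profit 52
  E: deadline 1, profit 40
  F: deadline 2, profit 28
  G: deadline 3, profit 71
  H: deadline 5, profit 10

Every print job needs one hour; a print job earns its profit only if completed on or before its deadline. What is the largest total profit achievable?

251

Sort by profit descending; place each in the latest free slot ≤ its deadline.
By profit: B(d2,72), G(d3,71), D(d4,52), C(d2,46), E(d1,40), A(d4,39), F(d2,28), H(d5,10)
B→slot 2; G→slot 3; D→slot 4; C→slot 1; E skipped; A skipped; F skipped; H→slot 5.
Profit = 46 + 72 + 71 + 52 + 10 = 251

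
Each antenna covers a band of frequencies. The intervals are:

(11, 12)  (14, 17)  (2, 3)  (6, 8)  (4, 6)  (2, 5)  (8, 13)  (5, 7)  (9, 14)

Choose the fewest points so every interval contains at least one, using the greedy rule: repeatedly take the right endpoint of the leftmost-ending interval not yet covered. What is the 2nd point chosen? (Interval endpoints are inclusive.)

6

Sorted: [2,3] [2,5] [4,6] [5,7] [6,8] [11,12] [8,13] [9,14] [14,17]
{[2,3],[2,5]} hit by 3; {[4,6],[5,7],[6,8]} hit by 6; {[11,12],[8,13],[9,14]} hit by 12; {[14,17]} hit by 17.
Points: 3, 6, 12, 17 (4 total).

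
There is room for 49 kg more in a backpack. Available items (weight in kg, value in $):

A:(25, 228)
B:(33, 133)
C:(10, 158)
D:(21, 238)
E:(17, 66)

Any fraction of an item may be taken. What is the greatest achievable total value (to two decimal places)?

560.16

Ratios (sorted): C 15.80, D 11.33, A 9.12, B 4.03, E 3.88
take C (10 @ 158); take D (21 @ 238); take 18/25 of A → 164.16. Capacity used 49/49.
Total value = 560.16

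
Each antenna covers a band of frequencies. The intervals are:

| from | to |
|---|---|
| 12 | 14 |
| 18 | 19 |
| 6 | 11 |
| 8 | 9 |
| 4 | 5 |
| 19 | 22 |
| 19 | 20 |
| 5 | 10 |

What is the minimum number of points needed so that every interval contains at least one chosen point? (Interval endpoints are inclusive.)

Sort by right endpoint; whenever an interval is uncovered, place a point at its right end.
Sorted: [4,5] [8,9] [5,10] [6,11] [12,14] [18,19] [19,20] [19,22]
{[4,5]} hit by 5; {[8,9],[5,10],[6,11]} hit by 9; {[12,14]} hit by 14; {[18,19],[19,20],[19,22]} hit by 19.
Points: 5, 9, 14, 19 (4 total).

4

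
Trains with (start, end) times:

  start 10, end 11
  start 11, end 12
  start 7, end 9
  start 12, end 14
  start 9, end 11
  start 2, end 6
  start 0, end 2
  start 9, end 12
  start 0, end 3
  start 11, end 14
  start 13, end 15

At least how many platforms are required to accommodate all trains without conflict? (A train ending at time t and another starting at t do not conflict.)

3

Events (time:±→running): 0:+→1 0:+→2 2:-→1 2:+→2 3:-→1 6:-→0 7:+→1 9:-→0 9:+→1 9:+→2 10:+→3 … peak 3.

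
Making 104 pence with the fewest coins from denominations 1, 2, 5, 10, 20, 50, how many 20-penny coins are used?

0

Greedy: take as many of the largest coin as possible, then repeat with the remainder.
104 − 2×50→4 − 2×2→0
Count of 20: 0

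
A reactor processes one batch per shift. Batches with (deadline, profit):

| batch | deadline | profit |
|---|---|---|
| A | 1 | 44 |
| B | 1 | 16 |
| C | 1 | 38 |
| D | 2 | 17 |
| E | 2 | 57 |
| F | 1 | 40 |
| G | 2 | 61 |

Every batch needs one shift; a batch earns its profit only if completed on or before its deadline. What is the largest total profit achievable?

Profit order: G=61 E=57 A=44 F=40 C=38 D=17 B=16
Assign: G→slot 2, E→slot 1, A skipped, F skipped, C skipped, D skipped, B skipped.
Slots: [1:E] [2:G]
Profit = 57 + 61 = 118

118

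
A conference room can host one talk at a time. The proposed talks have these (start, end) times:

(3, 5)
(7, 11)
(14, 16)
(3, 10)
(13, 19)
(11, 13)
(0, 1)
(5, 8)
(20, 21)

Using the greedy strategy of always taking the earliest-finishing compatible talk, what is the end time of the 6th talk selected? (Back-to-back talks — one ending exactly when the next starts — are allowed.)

Order by finish time; keep every interval that doesn't clash with the previous kept one.
Sorted by end: (0,1)  (3,5)  (5,8)  (3,10)  (7,11)  (11,13)  (14,16)  (13,19)  (20,21)
take (0,1); take (3,5); take (5,8); take (11,13); take (14,16); skip (13,19); take (20,21).
Selected: (0,1) (3,5) (5,8) (11,13) (14,16) (20,21)

21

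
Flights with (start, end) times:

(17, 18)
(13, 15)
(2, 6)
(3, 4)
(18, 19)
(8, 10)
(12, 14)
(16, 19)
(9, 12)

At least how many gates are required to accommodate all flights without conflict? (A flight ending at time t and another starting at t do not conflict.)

2

Count concurrent intervals with a sweep; the peak is the room count.
Events (time:±→running): 2:+→1 3:+→2 … peak 2.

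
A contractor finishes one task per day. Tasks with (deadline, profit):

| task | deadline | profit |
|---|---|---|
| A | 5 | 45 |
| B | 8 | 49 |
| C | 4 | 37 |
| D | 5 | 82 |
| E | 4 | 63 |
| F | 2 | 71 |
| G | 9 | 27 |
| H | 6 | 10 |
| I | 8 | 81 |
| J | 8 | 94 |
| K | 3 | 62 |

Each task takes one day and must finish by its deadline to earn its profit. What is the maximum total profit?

574

By profit: J(d8,94), D(d5,82), I(d8,81), F(d2,71), E(d4,63), K(d3,62), B(d8,49), A(d5,45), C(d4,37), G(d9,27), H(d6,10)
J→slot 8; D→slot 5; I→slot 7; F→slot 2; E→slot 4; K→slot 3; B→slot 6; A→slot 1; C skipped; G→slot 9; H skipped.
Profit = 45 + 71 + 62 + 63 + 82 + 49 + 81 + 94 + 27 = 574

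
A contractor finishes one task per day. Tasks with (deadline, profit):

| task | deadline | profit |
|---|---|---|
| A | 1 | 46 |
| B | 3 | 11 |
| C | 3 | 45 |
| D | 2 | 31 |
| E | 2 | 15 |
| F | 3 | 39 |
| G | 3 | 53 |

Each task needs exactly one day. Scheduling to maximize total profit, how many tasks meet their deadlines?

Sort by profit descending; place each in the latest free slot ≤ its deadline.
Profit order: G=53 A=46 C=45 F=39 D=31 E=15 B=11
Assign: G→slot 3, A→slot 1, C→slot 2, F skipped, D skipped, E skipped, B skipped.
Slots: [1:A] [2:C] [3:G]
3 of 7 scheduled.

3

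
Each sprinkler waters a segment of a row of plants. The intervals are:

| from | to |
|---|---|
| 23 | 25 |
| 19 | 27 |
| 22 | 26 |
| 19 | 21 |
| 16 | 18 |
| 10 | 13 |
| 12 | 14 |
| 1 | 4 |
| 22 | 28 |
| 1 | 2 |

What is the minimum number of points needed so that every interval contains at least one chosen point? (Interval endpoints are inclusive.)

Sort by right endpoint; whenever an interval is uncovered, place a point at its right end.
Sorted: [1,2] [1,4] [10,13] [12,14] [16,18] [19,21] [23,25] [22,26] [19,27] [22,28]
{[1,2],[1,4]} hit by 2; {[10,13],[12,14]} hit by 13; {[16,18]} hit by 18; {[19,21]} hit by 21; {[23,25],[22,26],[19,27],[22,28]} hit by 25.
Points: 2, 13, 18, 21, 25 (5 total).

5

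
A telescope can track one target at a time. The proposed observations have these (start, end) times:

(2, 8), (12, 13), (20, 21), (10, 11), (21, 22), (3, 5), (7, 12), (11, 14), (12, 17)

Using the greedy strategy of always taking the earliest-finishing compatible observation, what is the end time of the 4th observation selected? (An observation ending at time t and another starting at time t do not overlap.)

Order by finish time; keep every interval that doesn't clash with the previous kept one.
By end time: (3,5), (2,8), (10,11), (7,12), (12,13), (11,14), (12,17), (20,21), (21,22).
Pick (3,5); next start ≥ 5 → (10,11); next start ≥ 11 → (12,13); next start ≥ 13 → (20,21); next start ≥ 21 → (21,22).
Selected: (3,5) (10,11) (12,13) (20,21) (21,22)

21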